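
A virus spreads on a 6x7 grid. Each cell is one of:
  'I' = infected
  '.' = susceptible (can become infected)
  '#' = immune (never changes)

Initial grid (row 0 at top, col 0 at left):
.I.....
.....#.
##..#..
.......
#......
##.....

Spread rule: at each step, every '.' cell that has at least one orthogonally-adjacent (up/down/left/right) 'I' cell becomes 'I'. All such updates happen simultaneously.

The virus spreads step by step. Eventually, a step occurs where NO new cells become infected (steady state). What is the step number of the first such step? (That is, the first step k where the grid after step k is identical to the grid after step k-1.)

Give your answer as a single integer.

Step 0 (initial): 1 infected
Step 1: +3 new -> 4 infected
Step 2: +3 new -> 7 infected
Step 3: +3 new -> 10 infected
Step 4: +4 new -> 14 infected
Step 5: +4 new -> 18 infected
Step 6: +6 new -> 24 infected
Step 7: +4 new -> 28 infected
Step 8: +4 new -> 32 infected
Step 9: +2 new -> 34 infected
Step 10: +1 new -> 35 infected
Step 11: +0 new -> 35 infected

Answer: 11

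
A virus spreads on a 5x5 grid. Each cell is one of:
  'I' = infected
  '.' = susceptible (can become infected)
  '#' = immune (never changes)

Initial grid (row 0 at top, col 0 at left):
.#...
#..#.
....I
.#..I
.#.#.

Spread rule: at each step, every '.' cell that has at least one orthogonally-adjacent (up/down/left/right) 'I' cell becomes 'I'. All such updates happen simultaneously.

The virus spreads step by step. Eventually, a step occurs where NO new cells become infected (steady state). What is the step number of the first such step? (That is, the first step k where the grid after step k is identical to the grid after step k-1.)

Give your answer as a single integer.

Step 0 (initial): 2 infected
Step 1: +4 new -> 6 infected
Step 2: +3 new -> 9 infected
Step 3: +4 new -> 13 infected
Step 4: +3 new -> 16 infected
Step 5: +1 new -> 17 infected
Step 6: +1 new -> 18 infected
Step 7: +0 new -> 18 infected

Answer: 7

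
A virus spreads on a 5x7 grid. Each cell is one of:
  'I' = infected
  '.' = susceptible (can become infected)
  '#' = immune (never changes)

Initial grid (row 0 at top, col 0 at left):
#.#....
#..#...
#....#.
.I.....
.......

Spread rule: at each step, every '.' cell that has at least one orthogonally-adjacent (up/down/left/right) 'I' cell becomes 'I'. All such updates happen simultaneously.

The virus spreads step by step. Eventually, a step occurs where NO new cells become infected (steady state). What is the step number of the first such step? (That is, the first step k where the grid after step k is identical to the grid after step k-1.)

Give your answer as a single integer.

Step 0 (initial): 1 infected
Step 1: +4 new -> 5 infected
Step 2: +5 new -> 10 infected
Step 3: +5 new -> 15 infected
Step 4: +3 new -> 18 infected
Step 5: +3 new -> 21 infected
Step 6: +4 new -> 25 infected
Step 7: +3 new -> 28 infected
Step 8: +1 new -> 29 infected
Step 9: +0 new -> 29 infected

Answer: 9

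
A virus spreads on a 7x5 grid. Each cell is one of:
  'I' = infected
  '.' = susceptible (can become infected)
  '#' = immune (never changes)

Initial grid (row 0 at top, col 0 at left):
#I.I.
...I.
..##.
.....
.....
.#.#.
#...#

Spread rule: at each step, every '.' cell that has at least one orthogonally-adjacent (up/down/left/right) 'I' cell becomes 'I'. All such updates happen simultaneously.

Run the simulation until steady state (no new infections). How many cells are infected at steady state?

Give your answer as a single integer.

Answer: 28

Derivation:
Step 0 (initial): 3 infected
Step 1: +5 new -> 8 infected
Step 2: +3 new -> 11 infected
Step 3: +3 new -> 14 infected
Step 4: +5 new -> 19 infected
Step 5: +4 new -> 23 infected
Step 6: +2 new -> 25 infected
Step 7: +1 new -> 26 infected
Step 8: +2 new -> 28 infected
Step 9: +0 new -> 28 infected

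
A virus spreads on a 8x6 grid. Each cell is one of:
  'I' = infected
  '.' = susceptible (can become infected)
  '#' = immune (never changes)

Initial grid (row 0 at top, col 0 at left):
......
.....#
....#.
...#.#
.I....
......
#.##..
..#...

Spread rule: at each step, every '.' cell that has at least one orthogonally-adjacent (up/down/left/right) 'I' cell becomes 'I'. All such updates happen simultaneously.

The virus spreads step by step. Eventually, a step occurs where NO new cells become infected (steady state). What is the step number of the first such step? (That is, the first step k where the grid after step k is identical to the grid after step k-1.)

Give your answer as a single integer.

Step 0 (initial): 1 infected
Step 1: +4 new -> 5 infected
Step 2: +7 new -> 12 infected
Step 3: +6 new -> 18 infected
Step 4: +8 new -> 26 infected
Step 5: +5 new -> 31 infected
Step 6: +4 new -> 35 infected
Step 7: +3 new -> 38 infected
Step 8: +1 new -> 39 infected
Step 9: +0 new -> 39 infected

Answer: 9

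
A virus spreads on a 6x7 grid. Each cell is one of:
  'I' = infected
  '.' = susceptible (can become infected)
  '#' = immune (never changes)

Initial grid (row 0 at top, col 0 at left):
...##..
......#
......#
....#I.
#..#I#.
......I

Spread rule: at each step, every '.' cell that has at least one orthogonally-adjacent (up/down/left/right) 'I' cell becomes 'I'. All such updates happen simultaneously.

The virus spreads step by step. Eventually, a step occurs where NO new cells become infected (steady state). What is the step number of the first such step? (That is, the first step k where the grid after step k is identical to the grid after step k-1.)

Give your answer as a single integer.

Answer: 9

Derivation:
Step 0 (initial): 3 infected
Step 1: +5 new -> 8 infected
Step 2: +3 new -> 11 infected
Step 3: +4 new -> 15 infected
Step 4: +6 new -> 21 infected
Step 5: +5 new -> 26 infected
Step 6: +4 new -> 30 infected
Step 7: +3 new -> 33 infected
Step 8: +1 new -> 34 infected
Step 9: +0 new -> 34 infected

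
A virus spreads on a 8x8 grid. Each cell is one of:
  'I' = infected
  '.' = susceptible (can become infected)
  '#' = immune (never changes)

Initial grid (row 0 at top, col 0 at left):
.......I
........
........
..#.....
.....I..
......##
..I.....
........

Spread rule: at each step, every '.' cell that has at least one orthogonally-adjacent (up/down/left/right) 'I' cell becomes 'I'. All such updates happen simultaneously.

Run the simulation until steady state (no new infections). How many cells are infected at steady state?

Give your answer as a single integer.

Step 0 (initial): 3 infected
Step 1: +10 new -> 13 infected
Step 2: +17 new -> 30 infected
Step 3: +12 new -> 42 infected
Step 4: +7 new -> 49 infected
Step 5: +6 new -> 55 infected
Step 6: +4 new -> 59 infected
Step 7: +2 new -> 61 infected
Step 8: +0 new -> 61 infected

Answer: 61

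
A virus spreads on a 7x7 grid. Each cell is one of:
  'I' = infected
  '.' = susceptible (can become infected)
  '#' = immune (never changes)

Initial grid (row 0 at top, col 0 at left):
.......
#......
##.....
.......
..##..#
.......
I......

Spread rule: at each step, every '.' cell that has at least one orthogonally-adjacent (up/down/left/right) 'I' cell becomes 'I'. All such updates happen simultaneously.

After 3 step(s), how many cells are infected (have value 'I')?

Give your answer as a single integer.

Answer: 10

Derivation:
Step 0 (initial): 1 infected
Step 1: +2 new -> 3 infected
Step 2: +3 new -> 6 infected
Step 3: +4 new -> 10 infected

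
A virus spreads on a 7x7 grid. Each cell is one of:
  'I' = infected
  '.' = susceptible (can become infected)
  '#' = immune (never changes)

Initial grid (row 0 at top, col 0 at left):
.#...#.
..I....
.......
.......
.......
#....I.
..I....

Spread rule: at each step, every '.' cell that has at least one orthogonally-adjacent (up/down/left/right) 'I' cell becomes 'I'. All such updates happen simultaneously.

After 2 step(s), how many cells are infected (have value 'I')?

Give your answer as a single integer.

Answer: 29

Derivation:
Step 0 (initial): 3 infected
Step 1: +11 new -> 14 infected
Step 2: +15 new -> 29 infected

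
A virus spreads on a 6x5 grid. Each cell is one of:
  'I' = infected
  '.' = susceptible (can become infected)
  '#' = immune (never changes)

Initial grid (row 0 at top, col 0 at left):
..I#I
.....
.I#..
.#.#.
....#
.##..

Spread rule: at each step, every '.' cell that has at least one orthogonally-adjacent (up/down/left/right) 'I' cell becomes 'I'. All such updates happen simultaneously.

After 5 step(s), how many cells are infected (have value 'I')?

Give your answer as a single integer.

Answer: 19

Derivation:
Step 0 (initial): 3 infected
Step 1: +5 new -> 8 infected
Step 2: +5 new -> 13 infected
Step 3: +3 new -> 16 infected
Step 4: +2 new -> 18 infected
Step 5: +1 new -> 19 infected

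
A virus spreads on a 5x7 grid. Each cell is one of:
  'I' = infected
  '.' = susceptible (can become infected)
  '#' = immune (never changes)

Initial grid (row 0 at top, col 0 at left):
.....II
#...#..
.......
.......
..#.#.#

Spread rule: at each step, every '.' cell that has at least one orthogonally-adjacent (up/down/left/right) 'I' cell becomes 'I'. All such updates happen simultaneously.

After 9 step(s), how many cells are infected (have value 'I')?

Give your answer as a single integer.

Step 0 (initial): 2 infected
Step 1: +3 new -> 5 infected
Step 2: +3 new -> 8 infected
Step 3: +5 new -> 13 infected
Step 4: +5 new -> 18 infected
Step 5: +4 new -> 22 infected
Step 6: +3 new -> 25 infected
Step 7: +2 new -> 27 infected
Step 8: +2 new -> 29 infected
Step 9: +1 new -> 30 infected

Answer: 30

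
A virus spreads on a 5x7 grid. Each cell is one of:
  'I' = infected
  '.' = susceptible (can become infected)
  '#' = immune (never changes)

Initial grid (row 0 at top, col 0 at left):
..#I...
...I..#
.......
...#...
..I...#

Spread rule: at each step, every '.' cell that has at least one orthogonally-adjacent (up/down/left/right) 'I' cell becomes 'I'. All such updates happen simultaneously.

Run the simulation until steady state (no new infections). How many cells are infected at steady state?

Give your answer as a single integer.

Answer: 31

Derivation:
Step 0 (initial): 3 infected
Step 1: +7 new -> 10 infected
Step 2: +8 new -> 18 infected
Step 3: +8 new -> 26 infected
Step 4: +4 new -> 30 infected
Step 5: +1 new -> 31 infected
Step 6: +0 new -> 31 infected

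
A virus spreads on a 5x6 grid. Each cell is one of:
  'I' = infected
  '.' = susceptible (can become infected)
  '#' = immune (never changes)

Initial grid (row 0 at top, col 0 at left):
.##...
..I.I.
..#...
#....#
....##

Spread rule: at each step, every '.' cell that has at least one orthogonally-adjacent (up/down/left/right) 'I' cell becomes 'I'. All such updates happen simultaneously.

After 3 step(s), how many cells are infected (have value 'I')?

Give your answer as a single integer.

Step 0 (initial): 2 infected
Step 1: +5 new -> 7 infected
Step 2: +7 new -> 14 infected
Step 3: +4 new -> 18 infected

Answer: 18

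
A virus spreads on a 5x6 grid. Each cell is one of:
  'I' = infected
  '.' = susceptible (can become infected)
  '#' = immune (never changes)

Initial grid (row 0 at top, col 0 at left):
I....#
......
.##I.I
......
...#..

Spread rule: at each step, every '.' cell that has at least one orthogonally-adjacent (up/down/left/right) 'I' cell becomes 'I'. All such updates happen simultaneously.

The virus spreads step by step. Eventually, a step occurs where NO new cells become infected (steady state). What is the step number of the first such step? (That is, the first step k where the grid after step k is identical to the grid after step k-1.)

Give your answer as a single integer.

Answer: 5

Derivation:
Step 0 (initial): 3 infected
Step 1: +7 new -> 10 infected
Step 2: +9 new -> 19 infected
Step 3: +5 new -> 24 infected
Step 4: +2 new -> 26 infected
Step 5: +0 new -> 26 infected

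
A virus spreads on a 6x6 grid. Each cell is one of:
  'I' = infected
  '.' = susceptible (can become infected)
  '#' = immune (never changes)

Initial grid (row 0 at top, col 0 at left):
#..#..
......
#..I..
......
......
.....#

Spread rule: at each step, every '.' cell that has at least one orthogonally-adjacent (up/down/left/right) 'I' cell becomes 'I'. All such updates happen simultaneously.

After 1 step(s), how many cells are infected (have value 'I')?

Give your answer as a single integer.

Step 0 (initial): 1 infected
Step 1: +4 new -> 5 infected

Answer: 5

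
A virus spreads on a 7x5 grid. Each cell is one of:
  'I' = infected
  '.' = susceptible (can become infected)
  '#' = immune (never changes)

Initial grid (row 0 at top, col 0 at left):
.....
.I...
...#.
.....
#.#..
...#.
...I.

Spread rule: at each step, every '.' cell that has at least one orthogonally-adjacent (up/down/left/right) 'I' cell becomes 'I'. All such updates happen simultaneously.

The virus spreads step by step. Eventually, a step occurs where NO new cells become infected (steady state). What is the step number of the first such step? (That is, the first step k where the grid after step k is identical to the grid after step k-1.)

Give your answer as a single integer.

Step 0 (initial): 2 infected
Step 1: +6 new -> 8 infected
Step 2: +9 new -> 17 infected
Step 3: +8 new -> 25 infected
Step 4: +6 new -> 31 infected
Step 5: +0 new -> 31 infected

Answer: 5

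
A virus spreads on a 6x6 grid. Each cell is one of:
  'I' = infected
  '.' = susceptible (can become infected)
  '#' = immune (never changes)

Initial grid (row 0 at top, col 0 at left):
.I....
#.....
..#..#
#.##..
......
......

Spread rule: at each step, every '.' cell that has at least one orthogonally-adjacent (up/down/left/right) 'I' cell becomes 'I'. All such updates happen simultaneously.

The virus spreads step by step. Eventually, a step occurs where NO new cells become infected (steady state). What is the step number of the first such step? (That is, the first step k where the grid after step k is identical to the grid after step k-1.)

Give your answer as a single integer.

Step 0 (initial): 1 infected
Step 1: +3 new -> 4 infected
Step 2: +3 new -> 7 infected
Step 3: +4 new -> 11 infected
Step 4: +4 new -> 15 infected
Step 5: +5 new -> 20 infected
Step 6: +4 new -> 24 infected
Step 7: +3 new -> 27 infected
Step 8: +2 new -> 29 infected
Step 9: +1 new -> 30 infected
Step 10: +0 new -> 30 infected

Answer: 10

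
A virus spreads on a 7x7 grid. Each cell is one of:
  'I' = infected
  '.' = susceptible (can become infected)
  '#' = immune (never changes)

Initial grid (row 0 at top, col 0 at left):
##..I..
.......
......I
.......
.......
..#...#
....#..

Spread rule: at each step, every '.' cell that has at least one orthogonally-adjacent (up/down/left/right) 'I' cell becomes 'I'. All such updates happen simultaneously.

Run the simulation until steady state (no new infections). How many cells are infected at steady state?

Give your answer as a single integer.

Answer: 44

Derivation:
Step 0 (initial): 2 infected
Step 1: +6 new -> 8 infected
Step 2: +7 new -> 15 infected
Step 3: +4 new -> 19 infected
Step 4: +5 new -> 24 infected
Step 5: +6 new -> 30 infected
Step 6: +5 new -> 35 infected
Step 7: +3 new -> 38 infected
Step 8: +3 new -> 41 infected
Step 9: +2 new -> 43 infected
Step 10: +1 new -> 44 infected
Step 11: +0 new -> 44 infected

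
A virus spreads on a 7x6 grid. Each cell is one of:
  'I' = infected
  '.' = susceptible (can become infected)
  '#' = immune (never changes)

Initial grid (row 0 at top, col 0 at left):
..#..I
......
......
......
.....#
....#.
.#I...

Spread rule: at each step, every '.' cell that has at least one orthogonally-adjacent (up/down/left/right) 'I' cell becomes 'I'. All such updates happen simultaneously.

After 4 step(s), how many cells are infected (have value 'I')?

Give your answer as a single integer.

Step 0 (initial): 2 infected
Step 1: +4 new -> 6 infected
Step 2: +7 new -> 13 infected
Step 3: +8 new -> 21 infected
Step 4: +10 new -> 31 infected

Answer: 31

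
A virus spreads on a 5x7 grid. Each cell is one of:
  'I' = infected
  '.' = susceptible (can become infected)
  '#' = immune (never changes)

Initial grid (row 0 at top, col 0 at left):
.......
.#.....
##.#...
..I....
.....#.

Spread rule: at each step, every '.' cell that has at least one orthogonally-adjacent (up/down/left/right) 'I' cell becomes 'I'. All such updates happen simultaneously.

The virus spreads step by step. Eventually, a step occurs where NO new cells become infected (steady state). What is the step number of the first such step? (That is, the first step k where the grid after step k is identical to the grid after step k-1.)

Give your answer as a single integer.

Step 0 (initial): 1 infected
Step 1: +4 new -> 5 infected
Step 2: +5 new -> 10 infected
Step 3: +6 new -> 16 infected
Step 4: +5 new -> 21 infected
Step 5: +5 new -> 26 infected
Step 6: +3 new -> 29 infected
Step 7: +1 new -> 30 infected
Step 8: +0 new -> 30 infected

Answer: 8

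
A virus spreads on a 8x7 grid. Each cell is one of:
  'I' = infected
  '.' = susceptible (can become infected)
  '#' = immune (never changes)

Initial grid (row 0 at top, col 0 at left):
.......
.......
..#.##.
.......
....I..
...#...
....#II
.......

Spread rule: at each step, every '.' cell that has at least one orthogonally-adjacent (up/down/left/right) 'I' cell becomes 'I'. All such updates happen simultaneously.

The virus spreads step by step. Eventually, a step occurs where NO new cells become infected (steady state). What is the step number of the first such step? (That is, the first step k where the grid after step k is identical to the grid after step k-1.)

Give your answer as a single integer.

Answer: 9

Derivation:
Step 0 (initial): 3 infected
Step 1: +8 new -> 11 infected
Step 2: +5 new -> 16 infected
Step 3: +6 new -> 22 infected
Step 4: +8 new -> 30 infected
Step 5: +9 new -> 39 infected
Step 6: +8 new -> 47 infected
Step 7: +3 new -> 50 infected
Step 8: +1 new -> 51 infected
Step 9: +0 new -> 51 infected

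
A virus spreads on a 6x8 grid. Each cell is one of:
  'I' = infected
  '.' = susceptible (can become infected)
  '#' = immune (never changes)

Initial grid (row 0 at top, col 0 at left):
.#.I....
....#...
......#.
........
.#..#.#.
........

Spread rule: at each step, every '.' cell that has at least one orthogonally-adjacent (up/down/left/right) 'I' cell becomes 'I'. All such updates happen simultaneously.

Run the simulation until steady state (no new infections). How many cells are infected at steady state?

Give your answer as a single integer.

Step 0 (initial): 1 infected
Step 1: +3 new -> 4 infected
Step 2: +3 new -> 7 infected
Step 3: +6 new -> 13 infected
Step 4: +8 new -> 21 infected
Step 5: +7 new -> 28 infected
Step 6: +6 new -> 34 infected
Step 7: +4 new -> 38 infected
Step 8: +3 new -> 41 infected
Step 9: +1 new -> 42 infected
Step 10: +0 new -> 42 infected

Answer: 42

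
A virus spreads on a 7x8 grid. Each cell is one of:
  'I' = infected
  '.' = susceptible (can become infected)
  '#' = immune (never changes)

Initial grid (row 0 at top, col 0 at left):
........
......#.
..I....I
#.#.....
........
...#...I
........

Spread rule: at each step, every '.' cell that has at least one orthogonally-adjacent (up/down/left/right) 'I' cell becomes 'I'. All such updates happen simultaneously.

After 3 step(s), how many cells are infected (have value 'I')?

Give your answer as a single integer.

Answer: 38

Derivation:
Step 0 (initial): 3 infected
Step 1: +9 new -> 12 infected
Step 2: +13 new -> 25 infected
Step 3: +13 new -> 38 infected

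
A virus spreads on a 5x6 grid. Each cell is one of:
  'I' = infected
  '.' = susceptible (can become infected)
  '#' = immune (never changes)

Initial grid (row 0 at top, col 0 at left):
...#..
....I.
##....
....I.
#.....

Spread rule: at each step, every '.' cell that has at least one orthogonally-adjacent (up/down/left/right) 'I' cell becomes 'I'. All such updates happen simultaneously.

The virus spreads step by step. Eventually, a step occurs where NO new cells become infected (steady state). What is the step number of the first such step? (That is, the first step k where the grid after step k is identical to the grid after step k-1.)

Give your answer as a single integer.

Step 0 (initial): 2 infected
Step 1: +7 new -> 9 infected
Step 2: +7 new -> 16 infected
Step 3: +5 new -> 21 infected
Step 4: +4 new -> 25 infected
Step 5: +1 new -> 26 infected
Step 6: +0 new -> 26 infected

Answer: 6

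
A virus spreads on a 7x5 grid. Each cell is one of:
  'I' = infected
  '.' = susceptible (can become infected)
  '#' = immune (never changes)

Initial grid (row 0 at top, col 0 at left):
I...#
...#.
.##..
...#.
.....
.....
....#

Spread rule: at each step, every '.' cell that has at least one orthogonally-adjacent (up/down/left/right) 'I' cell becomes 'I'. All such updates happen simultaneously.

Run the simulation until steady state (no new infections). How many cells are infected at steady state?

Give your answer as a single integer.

Answer: 29

Derivation:
Step 0 (initial): 1 infected
Step 1: +2 new -> 3 infected
Step 2: +3 new -> 6 infected
Step 3: +3 new -> 9 infected
Step 4: +2 new -> 11 infected
Step 5: +3 new -> 14 infected
Step 6: +3 new -> 17 infected
Step 7: +3 new -> 20 infected
Step 8: +3 new -> 23 infected
Step 9: +3 new -> 26 infected
Step 10: +1 new -> 27 infected
Step 11: +2 new -> 29 infected
Step 12: +0 new -> 29 infected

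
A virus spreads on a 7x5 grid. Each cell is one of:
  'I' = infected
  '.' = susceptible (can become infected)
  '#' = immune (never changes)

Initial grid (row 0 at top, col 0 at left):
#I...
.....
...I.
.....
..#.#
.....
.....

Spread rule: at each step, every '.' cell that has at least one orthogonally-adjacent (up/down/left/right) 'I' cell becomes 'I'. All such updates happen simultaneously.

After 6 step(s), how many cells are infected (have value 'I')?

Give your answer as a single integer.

Step 0 (initial): 2 infected
Step 1: +6 new -> 8 infected
Step 2: +8 new -> 16 infected
Step 3: +4 new -> 20 infected
Step 4: +5 new -> 25 infected
Step 5: +4 new -> 29 infected
Step 6: +2 new -> 31 infected

Answer: 31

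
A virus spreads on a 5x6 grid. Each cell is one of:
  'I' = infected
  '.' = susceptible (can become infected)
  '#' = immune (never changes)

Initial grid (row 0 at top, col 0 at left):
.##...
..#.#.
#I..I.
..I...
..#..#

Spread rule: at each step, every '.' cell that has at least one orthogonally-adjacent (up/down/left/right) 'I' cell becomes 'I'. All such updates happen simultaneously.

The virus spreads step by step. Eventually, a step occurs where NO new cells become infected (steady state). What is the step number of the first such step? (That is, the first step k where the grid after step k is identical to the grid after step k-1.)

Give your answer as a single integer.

Step 0 (initial): 3 infected
Step 1: +7 new -> 10 infected
Step 2: +8 new -> 18 infected
Step 3: +4 new -> 22 infected
Step 4: +1 new -> 23 infected
Step 5: +0 new -> 23 infected

Answer: 5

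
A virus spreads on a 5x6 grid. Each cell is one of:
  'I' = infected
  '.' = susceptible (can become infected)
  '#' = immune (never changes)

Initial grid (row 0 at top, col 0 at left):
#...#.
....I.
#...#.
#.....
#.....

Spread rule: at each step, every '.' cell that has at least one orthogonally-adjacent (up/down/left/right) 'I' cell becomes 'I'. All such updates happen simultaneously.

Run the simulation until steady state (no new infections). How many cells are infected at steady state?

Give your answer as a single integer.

Answer: 24

Derivation:
Step 0 (initial): 1 infected
Step 1: +2 new -> 3 infected
Step 2: +5 new -> 8 infected
Step 3: +5 new -> 13 infected
Step 4: +7 new -> 20 infected
Step 5: +3 new -> 23 infected
Step 6: +1 new -> 24 infected
Step 7: +0 new -> 24 infected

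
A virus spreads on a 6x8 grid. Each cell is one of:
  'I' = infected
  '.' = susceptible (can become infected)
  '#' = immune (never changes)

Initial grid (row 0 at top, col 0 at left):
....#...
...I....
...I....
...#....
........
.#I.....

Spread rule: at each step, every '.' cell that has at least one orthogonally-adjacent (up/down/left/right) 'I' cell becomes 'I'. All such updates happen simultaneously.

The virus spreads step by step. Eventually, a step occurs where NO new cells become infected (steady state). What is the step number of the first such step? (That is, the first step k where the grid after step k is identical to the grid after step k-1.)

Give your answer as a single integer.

Step 0 (initial): 3 infected
Step 1: +7 new -> 10 infected
Step 2: +10 new -> 20 infected
Step 3: +11 new -> 31 infected
Step 4: +9 new -> 40 infected
Step 5: +4 new -> 44 infected
Step 6: +1 new -> 45 infected
Step 7: +0 new -> 45 infected

Answer: 7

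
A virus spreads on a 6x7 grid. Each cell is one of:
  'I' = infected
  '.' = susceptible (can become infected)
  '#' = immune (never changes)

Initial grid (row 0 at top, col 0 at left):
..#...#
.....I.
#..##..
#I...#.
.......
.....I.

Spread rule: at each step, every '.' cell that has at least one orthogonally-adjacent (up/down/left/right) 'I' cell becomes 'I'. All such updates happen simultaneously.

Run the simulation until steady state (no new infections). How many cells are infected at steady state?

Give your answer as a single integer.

Step 0 (initial): 3 infected
Step 1: +10 new -> 13 infected
Step 2: +12 new -> 25 infected
Step 3: +9 new -> 34 infected
Step 4: +1 new -> 35 infected
Step 5: +0 new -> 35 infected

Answer: 35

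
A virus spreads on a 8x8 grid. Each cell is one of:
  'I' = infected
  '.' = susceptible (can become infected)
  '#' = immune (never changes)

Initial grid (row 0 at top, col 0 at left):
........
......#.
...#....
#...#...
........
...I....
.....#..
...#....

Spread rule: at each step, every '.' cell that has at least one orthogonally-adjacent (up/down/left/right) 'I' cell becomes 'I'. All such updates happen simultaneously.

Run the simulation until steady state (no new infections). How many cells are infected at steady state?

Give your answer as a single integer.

Answer: 58

Derivation:
Step 0 (initial): 1 infected
Step 1: +4 new -> 5 infected
Step 2: +7 new -> 12 infected
Step 3: +8 new -> 20 infected
Step 4: +10 new -> 30 infected
Step 5: +8 new -> 38 infected
Step 6: +9 new -> 47 infected
Step 7: +6 new -> 53 infected
Step 8: +4 new -> 57 infected
Step 9: +1 new -> 58 infected
Step 10: +0 new -> 58 infected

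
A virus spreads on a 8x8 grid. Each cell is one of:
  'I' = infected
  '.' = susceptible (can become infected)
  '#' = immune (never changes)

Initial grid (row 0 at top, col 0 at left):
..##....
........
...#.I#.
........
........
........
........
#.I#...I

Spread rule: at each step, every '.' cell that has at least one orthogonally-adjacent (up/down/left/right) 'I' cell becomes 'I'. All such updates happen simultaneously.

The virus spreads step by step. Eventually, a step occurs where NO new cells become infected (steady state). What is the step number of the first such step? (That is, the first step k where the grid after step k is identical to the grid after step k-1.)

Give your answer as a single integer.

Answer: 8

Derivation:
Step 0 (initial): 3 infected
Step 1: +7 new -> 10 infected
Step 2: +12 new -> 22 infected
Step 3: +18 new -> 40 infected
Step 4: +8 new -> 48 infected
Step 5: +4 new -> 52 infected
Step 6: +4 new -> 56 infected
Step 7: +2 new -> 58 infected
Step 8: +0 new -> 58 infected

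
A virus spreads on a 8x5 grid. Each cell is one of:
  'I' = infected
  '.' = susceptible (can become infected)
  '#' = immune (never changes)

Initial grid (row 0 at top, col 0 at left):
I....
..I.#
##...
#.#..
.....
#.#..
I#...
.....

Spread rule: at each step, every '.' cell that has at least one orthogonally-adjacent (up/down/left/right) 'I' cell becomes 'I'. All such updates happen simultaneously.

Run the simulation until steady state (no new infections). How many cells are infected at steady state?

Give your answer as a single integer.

Answer: 32

Derivation:
Step 0 (initial): 3 infected
Step 1: +7 new -> 10 infected
Step 2: +3 new -> 13 infected
Step 3: +4 new -> 17 infected
Step 4: +4 new -> 21 infected
Step 5: +5 new -> 26 infected
Step 6: +3 new -> 29 infected
Step 7: +3 new -> 32 infected
Step 8: +0 new -> 32 infected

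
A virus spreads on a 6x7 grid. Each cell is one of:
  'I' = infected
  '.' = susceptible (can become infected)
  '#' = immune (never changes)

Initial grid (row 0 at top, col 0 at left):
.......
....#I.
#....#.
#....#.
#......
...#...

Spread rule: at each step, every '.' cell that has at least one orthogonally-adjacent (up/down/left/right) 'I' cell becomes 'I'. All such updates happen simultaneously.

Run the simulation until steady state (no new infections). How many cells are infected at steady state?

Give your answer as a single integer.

Answer: 35

Derivation:
Step 0 (initial): 1 infected
Step 1: +2 new -> 3 infected
Step 2: +3 new -> 6 infected
Step 3: +2 new -> 8 infected
Step 4: +3 new -> 11 infected
Step 5: +5 new -> 16 infected
Step 6: +7 new -> 23 infected
Step 7: +6 new -> 29 infected
Step 8: +2 new -> 31 infected
Step 9: +2 new -> 33 infected
Step 10: +1 new -> 34 infected
Step 11: +1 new -> 35 infected
Step 12: +0 new -> 35 infected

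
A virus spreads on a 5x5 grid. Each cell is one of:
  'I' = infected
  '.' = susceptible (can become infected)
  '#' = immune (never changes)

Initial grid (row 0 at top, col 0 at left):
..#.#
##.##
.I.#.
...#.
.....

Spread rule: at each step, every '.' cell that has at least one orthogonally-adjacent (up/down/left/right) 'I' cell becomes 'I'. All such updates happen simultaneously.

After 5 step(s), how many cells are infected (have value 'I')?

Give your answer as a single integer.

Step 0 (initial): 1 infected
Step 1: +3 new -> 4 infected
Step 2: +4 new -> 8 infected
Step 3: +2 new -> 10 infected
Step 4: +1 new -> 11 infected
Step 5: +1 new -> 12 infected

Answer: 12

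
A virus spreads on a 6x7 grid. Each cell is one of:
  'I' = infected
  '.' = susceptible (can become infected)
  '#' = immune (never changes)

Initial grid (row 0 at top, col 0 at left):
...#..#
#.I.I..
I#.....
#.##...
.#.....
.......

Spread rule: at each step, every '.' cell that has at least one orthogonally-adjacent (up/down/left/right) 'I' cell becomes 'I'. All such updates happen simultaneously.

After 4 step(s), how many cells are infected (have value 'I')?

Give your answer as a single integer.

Answer: 24

Derivation:
Step 0 (initial): 3 infected
Step 1: +7 new -> 10 infected
Step 2: +6 new -> 16 infected
Step 3: +4 new -> 20 infected
Step 4: +4 new -> 24 infected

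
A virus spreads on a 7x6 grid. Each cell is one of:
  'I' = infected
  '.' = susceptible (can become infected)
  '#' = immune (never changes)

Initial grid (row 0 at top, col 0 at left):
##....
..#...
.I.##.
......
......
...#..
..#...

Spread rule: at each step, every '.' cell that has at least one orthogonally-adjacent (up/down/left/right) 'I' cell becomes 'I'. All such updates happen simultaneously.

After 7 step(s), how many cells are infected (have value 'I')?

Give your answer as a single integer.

Answer: 27

Derivation:
Step 0 (initial): 1 infected
Step 1: +4 new -> 5 infected
Step 2: +4 new -> 9 infected
Step 3: +4 new -> 13 infected
Step 4: +5 new -> 18 infected
Step 5: +3 new -> 21 infected
Step 6: +3 new -> 24 infected
Step 7: +3 new -> 27 infected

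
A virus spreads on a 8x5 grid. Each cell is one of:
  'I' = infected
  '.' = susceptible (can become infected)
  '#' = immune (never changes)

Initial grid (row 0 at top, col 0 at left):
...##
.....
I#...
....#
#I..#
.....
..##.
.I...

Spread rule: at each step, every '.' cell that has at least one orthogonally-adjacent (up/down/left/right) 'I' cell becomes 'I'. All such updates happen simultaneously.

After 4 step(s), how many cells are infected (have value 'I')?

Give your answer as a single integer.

Answer: 30

Derivation:
Step 0 (initial): 3 infected
Step 1: +8 new -> 11 infected
Step 2: +8 new -> 19 infected
Step 3: +6 new -> 25 infected
Step 4: +5 new -> 30 infected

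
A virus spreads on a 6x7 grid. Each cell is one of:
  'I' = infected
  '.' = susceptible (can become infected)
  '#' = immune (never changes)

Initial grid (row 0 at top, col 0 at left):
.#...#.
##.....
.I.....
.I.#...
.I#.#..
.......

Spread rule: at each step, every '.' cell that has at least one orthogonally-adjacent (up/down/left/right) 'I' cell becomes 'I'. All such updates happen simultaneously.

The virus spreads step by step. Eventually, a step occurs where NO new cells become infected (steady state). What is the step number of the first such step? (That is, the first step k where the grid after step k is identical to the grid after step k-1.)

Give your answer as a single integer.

Step 0 (initial): 3 infected
Step 1: +6 new -> 9 infected
Step 2: +4 new -> 13 infected
Step 3: +4 new -> 17 infected
Step 4: +6 new -> 23 infected
Step 5: +5 new -> 28 infected
Step 6: +4 new -> 32 infected
Step 7: +2 new -> 34 infected
Step 8: +0 new -> 34 infected

Answer: 8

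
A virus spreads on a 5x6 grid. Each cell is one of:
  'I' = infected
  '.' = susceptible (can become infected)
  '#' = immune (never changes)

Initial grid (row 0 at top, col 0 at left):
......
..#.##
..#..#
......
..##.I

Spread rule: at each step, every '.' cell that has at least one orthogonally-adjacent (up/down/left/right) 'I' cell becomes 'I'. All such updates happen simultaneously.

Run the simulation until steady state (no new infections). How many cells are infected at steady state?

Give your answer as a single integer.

Step 0 (initial): 1 infected
Step 1: +2 new -> 3 infected
Step 2: +1 new -> 4 infected
Step 3: +2 new -> 6 infected
Step 4: +2 new -> 8 infected
Step 5: +2 new -> 10 infected
Step 6: +4 new -> 14 infected
Step 7: +5 new -> 19 infected
Step 8: +3 new -> 22 infected
Step 9: +1 new -> 23 infected
Step 10: +0 new -> 23 infected

Answer: 23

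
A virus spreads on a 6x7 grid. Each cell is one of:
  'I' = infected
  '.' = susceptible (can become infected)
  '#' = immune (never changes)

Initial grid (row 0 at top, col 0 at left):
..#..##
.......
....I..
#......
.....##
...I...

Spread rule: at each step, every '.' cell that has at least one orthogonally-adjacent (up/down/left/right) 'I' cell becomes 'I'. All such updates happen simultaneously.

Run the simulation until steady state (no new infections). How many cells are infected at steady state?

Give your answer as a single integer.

Answer: 36

Derivation:
Step 0 (initial): 2 infected
Step 1: +7 new -> 9 infected
Step 2: +11 new -> 20 infected
Step 3: +9 new -> 29 infected
Step 4: +4 new -> 33 infected
Step 5: +2 new -> 35 infected
Step 6: +1 new -> 36 infected
Step 7: +0 new -> 36 infected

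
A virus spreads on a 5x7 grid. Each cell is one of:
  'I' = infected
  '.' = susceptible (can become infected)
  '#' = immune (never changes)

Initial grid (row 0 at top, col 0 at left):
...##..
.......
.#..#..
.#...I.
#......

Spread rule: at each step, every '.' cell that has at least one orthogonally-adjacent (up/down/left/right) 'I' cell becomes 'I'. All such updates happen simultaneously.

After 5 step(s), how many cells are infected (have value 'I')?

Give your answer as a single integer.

Answer: 22

Derivation:
Step 0 (initial): 1 infected
Step 1: +4 new -> 5 infected
Step 2: +5 new -> 10 infected
Step 3: +6 new -> 16 infected
Step 4: +4 new -> 20 infected
Step 5: +2 new -> 22 infected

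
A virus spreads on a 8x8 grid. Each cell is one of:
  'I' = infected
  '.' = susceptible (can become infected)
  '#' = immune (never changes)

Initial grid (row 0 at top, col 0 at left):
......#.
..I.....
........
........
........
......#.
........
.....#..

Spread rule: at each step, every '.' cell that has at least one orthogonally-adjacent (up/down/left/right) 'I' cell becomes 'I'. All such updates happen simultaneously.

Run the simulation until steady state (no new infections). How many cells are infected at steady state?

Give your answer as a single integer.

Answer: 61

Derivation:
Step 0 (initial): 1 infected
Step 1: +4 new -> 5 infected
Step 2: +7 new -> 12 infected
Step 3: +8 new -> 20 infected
Step 4: +8 new -> 28 infected
Step 5: +8 new -> 36 infected
Step 6: +9 new -> 45 infected
Step 7: +7 new -> 52 infected
Step 8: +4 new -> 56 infected
Step 9: +2 new -> 58 infected
Step 10: +2 new -> 60 infected
Step 11: +1 new -> 61 infected
Step 12: +0 new -> 61 infected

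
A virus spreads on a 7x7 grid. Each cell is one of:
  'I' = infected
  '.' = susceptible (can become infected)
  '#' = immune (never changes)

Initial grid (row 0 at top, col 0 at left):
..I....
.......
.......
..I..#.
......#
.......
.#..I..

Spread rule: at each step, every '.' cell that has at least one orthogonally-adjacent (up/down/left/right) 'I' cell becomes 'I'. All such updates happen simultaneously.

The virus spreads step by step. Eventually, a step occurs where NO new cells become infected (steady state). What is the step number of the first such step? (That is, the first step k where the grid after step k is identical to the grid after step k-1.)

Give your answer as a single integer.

Step 0 (initial): 3 infected
Step 1: +10 new -> 13 infected
Step 2: +16 new -> 29 infected
Step 3: +9 new -> 38 infected
Step 4: +4 new -> 42 infected
Step 5: +3 new -> 45 infected
Step 6: +1 new -> 46 infected
Step 7: +0 new -> 46 infected

Answer: 7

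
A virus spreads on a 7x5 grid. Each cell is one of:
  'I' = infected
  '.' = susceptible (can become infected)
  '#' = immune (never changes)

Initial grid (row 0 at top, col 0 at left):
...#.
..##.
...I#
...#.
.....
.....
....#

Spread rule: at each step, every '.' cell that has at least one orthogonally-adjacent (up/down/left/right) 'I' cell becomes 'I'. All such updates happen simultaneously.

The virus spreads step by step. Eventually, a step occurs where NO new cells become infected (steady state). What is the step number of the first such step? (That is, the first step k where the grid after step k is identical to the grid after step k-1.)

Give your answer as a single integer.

Answer: 8

Derivation:
Step 0 (initial): 1 infected
Step 1: +1 new -> 2 infected
Step 2: +2 new -> 4 infected
Step 3: +4 new -> 8 infected
Step 4: +6 new -> 14 infected
Step 5: +7 new -> 21 infected
Step 6: +5 new -> 26 infected
Step 7: +1 new -> 27 infected
Step 8: +0 new -> 27 infected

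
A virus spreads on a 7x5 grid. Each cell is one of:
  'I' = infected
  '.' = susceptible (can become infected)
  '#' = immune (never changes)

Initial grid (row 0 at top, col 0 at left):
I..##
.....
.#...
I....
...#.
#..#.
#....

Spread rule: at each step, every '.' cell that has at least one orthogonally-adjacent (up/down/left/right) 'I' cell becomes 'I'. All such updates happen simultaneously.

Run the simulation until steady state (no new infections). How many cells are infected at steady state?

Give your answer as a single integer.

Answer: 28

Derivation:
Step 0 (initial): 2 infected
Step 1: +5 new -> 7 infected
Step 2: +4 new -> 11 infected
Step 3: +5 new -> 16 infected
Step 4: +5 new -> 21 infected
Step 5: +4 new -> 25 infected
Step 6: +2 new -> 27 infected
Step 7: +1 new -> 28 infected
Step 8: +0 new -> 28 infected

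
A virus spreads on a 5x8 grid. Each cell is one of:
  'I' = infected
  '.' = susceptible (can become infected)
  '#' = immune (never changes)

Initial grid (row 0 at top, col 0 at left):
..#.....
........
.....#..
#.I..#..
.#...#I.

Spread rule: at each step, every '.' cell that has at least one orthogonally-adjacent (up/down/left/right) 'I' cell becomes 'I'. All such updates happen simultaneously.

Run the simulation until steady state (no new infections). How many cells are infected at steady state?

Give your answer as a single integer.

Step 0 (initial): 2 infected
Step 1: +6 new -> 8 infected
Step 2: +7 new -> 15 infected
Step 3: +7 new -> 22 infected
Step 4: +7 new -> 29 infected
Step 5: +4 new -> 33 infected
Step 6: +0 new -> 33 infected

Answer: 33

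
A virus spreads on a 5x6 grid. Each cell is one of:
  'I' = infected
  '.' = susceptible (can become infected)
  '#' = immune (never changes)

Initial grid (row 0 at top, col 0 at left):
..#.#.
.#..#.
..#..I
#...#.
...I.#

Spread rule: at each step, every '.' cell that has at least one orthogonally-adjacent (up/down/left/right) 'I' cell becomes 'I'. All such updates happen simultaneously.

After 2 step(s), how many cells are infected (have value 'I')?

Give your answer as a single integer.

Step 0 (initial): 2 infected
Step 1: +6 new -> 8 infected
Step 2: +4 new -> 12 infected

Answer: 12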